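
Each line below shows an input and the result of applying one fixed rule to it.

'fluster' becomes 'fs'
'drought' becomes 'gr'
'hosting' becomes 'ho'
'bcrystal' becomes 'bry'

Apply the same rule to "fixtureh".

What's happening: sort the characters into alphabetical order, then keep one character in every 3, starting at position 2 (positions 2nd, 5th, 8th, ...).
Working it through for "fixtureh": intermediate "efhirtux", final "frx".

frx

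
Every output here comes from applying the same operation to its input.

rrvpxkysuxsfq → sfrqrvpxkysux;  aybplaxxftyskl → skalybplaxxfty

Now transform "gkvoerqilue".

lugekvoerqi

Looking at the pairs, the operation is to swap the first and last characters, then move the last 3 characters to the front (rotate right by 3).
Working it through for "gkvoerqilue": intermediate "ekvoerqilug", final "lugekvoerqi".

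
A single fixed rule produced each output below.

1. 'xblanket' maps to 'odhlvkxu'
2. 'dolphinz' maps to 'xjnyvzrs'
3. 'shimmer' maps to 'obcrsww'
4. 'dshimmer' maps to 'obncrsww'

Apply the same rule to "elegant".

xdovoqk

The pattern: move the last 2 characters to the front (rotate right by 2), then shift every letter 10 places forward in the alphabet (wrapping around).
Starting from "elegant": after the first operation, "ntelega"; after the second, "xdovoqk".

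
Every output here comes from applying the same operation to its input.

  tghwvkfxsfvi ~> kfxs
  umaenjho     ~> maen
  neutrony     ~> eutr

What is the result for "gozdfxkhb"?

Each output is the input with this applied: move the last 3 characters to the front (rotate right by 3), then keep only the last 4 characters.
Starting from "gozdfxkhb": after the first operation, "khbgozdfx"; after the second, "zdfx".
(Check on "tghwvkfxsfvi": → "fvitghwvkfxs" → "kfxs" ✓)

zdfx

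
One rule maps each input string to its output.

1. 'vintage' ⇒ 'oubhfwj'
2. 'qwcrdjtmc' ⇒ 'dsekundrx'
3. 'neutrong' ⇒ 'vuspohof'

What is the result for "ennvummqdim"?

In each case the input is transformed by: shift every letter 1 place forward in the alphabet (wrapping around), then move the first 2 characters to the end (rotate left by 2).
"ennvummqdim" → "owvnnrejnfo".

owvnnrejnfo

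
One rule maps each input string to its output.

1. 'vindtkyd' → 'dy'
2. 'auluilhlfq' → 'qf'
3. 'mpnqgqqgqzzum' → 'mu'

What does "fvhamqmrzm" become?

The transformation: reverse the string, then keep only the first 2 characters.
On "fvhamqmrzm": the first step gives "mzrmqmahvf", and the second then gives "mz".

mz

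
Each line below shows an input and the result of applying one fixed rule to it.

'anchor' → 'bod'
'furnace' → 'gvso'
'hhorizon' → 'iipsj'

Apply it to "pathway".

qbui

In each case the input is transformed by: shift every letter 1 place forward in the alphabet (wrapping around), then delete the last 3 characters.
"pathway" → "qbuixbz" → "qbui".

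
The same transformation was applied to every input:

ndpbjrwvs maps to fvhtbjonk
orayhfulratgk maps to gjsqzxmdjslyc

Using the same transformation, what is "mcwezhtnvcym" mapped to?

In each case the input is transformed by: shift every letter 8 places backward in the alphabet (wrapping around).
Doing the same to "mcwezhtnvcym": "euowrzlfnuqe".

euowrzlfnuqe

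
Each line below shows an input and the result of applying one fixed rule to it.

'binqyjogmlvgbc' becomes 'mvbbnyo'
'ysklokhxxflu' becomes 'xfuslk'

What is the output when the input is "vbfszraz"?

rzbs

Rule — swap the front and back halves of the string, then keep every other character starting from the second (positions 2nd, 4th, 6th, ...).
Applying both steps to "vbfszraz": "zrazvbfs", then "rzbs".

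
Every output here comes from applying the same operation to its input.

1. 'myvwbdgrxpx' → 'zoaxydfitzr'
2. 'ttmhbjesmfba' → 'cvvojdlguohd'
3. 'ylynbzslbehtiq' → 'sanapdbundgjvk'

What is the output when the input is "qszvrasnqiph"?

jsubxtcupskr

The pattern: shift every letter 2 places forward in the alphabet (wrapping around), then move the last character to the front.
On "qszvrasnqiph" that produces "jsubxtcupskr".
(Check on "ylynbzslbehtiq": → "anapdbundgjvks" → "sanapdbundgjvk" ✓)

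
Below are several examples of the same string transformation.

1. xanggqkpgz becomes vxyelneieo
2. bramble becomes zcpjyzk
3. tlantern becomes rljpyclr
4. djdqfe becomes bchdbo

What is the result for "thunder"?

The rule is to shift every letter 2 places backward in the alphabet (wrapping around), then take characters alternately from the front and the back (1st, last, 2nd, 2nd-last, ...).
Applying both steps to "thunder": "rfslbcp", then "rpfcsbl".

rpfcsbl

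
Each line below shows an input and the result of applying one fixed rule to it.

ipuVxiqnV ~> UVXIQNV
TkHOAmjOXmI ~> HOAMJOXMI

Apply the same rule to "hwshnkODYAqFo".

SHNKODYAQFO

Looking at the pairs, the operation is to delete the first 2 characters, then convert every letter to uppercase.
Working it through for "hwshnkODYAqFo": intermediate "shnkODYAqFo", final "SHNKODYAQFO".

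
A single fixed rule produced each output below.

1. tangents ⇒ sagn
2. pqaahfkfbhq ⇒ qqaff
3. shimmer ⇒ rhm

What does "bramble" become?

In each case the input is transformed by: move the last 2 characters to the front (rotate right by 2), then keep every other character starting from the second (positions 2nd, 4th, 6th, ...).
Starting from "bramble": after the first operation, "lebramb"; after the second, "erm".

erm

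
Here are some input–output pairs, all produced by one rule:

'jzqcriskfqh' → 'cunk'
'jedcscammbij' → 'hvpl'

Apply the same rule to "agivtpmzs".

jwc

In each case the input is transformed by: keep one character in every 3, starting at position 2 (positions 2nd, 5th, 8th, ...), then shift every letter 3 places forward in the alphabet (wrapping around).
So "agivtpmzs" becomes "jwc".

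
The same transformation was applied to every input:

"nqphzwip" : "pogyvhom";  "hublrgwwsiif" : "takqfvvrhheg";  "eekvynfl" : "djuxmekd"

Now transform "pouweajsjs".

The pattern: move the first character to the end, then shift every letter 1 place backward in the alphabet (wrapping around).
For "pouweajsjs", step one produces "ouweajsjsp"; step two turns that into "ntvdziriro".
(Check on "hublrgwwsiif": → "ublrgwwsiifh" → "takqfvvrhheg" ✓)

ntvdziriro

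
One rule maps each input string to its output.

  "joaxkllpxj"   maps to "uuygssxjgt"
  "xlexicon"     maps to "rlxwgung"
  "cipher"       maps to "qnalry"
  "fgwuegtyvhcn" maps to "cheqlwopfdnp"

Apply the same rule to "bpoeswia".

Each output is the input with this applied: shift every letter 9 places forward in the alphabet (wrapping around), then swap the front and back halves of the string.
Starting from "bpoeswia": after the first operation, "kyxnbfrj"; after the second, "bfrjkyxn".

bfrjkyxn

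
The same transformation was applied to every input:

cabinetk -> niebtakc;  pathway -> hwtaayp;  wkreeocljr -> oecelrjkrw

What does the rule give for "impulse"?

Looking at the pairs, the operation is to take characters alternately from the front and the back (1st, last, 2nd, 2nd-last, ...), then reverse the string.
"impulse" → "ulpsmei".
(Check on "cabinetk": → "ckatbein" → "niebtakc" ✓)

ulpsmei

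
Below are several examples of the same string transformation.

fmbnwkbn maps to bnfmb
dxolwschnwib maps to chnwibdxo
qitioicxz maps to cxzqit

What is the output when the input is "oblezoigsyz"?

What's happening: move the first 3 characters to the end (rotate left by 3), then delete the first 3 characters.
On "oblezoigsyz": the first step gives "ezoigsyzobl", and the second then gives "igsyzobl".
(Check on "qitioicxz": → "ioicxzqit" → "cxzqit" ✓)

igsyzobl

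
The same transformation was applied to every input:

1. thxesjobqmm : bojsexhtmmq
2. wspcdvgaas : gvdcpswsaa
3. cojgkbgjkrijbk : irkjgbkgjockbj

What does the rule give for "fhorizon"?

The rule is to move the last 3 characters to the front (rotate right by 3), then reverse the string.
Starting from "fhorizon": after the first operation, "zonfhori"; after the second, "irohfnoz".

irohfnoz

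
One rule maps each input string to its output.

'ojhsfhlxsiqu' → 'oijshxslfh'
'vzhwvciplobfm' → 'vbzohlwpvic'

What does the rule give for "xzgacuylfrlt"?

The transformation: delete the last 2 characters, then take characters alternately from the front and the back (1st, last, 2nd, 2nd-last, ...).
Applying both steps to "xzgacuylfrlt": "xzgacuylfr", then "xrzfglaycu".

xrzfglaycu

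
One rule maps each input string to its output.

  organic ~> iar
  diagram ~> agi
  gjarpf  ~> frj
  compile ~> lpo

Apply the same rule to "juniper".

Each output is the input with this applied: keep every other character starting from the second (positions 2nd, 4th, 6th, ...), then reverse the string.
"juniper" → "uie" → "eiu".
(Check on "diagram": → "iga" → "agi" ✓)

eiu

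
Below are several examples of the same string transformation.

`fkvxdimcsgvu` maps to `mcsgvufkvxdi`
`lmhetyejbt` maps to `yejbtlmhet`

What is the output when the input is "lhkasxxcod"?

xxcodlhkas

The transformation: swap the front and back halves of the string.
Applying that to "lhkasxxcod" gives "xxcodlhkas".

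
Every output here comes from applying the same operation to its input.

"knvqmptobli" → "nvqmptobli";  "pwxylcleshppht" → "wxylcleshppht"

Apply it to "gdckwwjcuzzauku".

Each output is the input with this applied: delete the first character.
For "gdckwwjcuzzauku" the result is "dckwwjcuzzauku".

dckwwjcuzzauku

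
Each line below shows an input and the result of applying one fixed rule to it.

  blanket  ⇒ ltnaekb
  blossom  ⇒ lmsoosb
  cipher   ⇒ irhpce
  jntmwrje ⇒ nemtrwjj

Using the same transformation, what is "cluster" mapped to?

lrsuetc

The rule is to swap the first and last characters, then swap each adjacent pair of characters (1↔2, 3↔4, ...).
For "cluster" the result is "lrsuetc".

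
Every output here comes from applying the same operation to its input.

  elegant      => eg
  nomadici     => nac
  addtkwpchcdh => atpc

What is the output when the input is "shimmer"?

What's happening: move the last character to the front, then keep one character in every 3, starting at position 2 (positions 2nd, 5th, 8th, ...).
On "shimmer": the first step gives "rshimme", and the second then gives "sm".

sm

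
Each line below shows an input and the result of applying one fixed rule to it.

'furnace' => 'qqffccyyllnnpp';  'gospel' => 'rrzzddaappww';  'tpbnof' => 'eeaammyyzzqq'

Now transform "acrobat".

Each output is the input with this applied: shift every letter 11 places forward in the alphabet (wrapping around), then double every character.
Starting from "acrobat": after the first operation, "lnczmle"; after the second, "llnncczzmmllee".

llnncczzmmllee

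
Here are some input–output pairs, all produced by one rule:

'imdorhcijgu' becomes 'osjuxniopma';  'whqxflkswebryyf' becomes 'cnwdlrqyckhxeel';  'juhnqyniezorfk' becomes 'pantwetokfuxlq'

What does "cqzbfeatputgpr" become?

Rule — shift every letter 6 places forward in the alphabet (wrapping around).
"cqzbfeatputgpr" → "iwfhlkgzvazmvx".

iwfhlkgzvazmvx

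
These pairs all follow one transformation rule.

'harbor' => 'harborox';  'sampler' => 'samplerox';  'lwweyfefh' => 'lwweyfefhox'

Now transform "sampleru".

Looking at the pairs, the operation is to append "ox".
For "sampleru" the result is "sampleruox".

sampleruox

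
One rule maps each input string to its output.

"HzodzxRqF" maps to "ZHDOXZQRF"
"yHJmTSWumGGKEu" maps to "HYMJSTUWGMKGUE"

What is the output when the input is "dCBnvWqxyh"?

The pattern: swap each adjacent pair of characters (1↔2, 3↔4, ...), then convert every letter to uppercase.
Applying that to "dCBnvWqxyh" gives "CDNBWVXQHY".

CDNBWVXQHY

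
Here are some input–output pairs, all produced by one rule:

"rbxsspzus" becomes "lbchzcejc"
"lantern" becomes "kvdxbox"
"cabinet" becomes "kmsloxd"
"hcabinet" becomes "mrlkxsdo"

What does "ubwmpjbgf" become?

lewgtzqlp

Looking at the pairs, the operation is to shift every letter 10 places forward in the alphabet (wrapping around), then swap each adjacent pair of characters (1↔2, 3↔4, ...).
For "ubwmpjbgf", step one produces "elgwztlqp"; step two turns that into "lewgtzqlp".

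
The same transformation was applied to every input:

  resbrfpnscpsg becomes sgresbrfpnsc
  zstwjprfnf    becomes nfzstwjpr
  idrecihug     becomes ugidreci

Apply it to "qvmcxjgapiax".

axqvmcxjgap

Looking at the pairs, the operation is to move the last 2 characters to the front (rotate right by 2), then delete the last character.
Working it through for "qvmcxjgapiax": intermediate "axqvmcxjgapi", final "axqvmcxjgap".
(Check on "resbrfpnscpsg": → "sgresbrfpnscp" → "sgresbrfpnsc" ✓)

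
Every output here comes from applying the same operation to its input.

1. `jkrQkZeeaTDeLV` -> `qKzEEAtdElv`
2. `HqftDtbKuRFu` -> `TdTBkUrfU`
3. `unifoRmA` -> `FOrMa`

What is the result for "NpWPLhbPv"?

plHBpV

Rule — delete the first 3 characters, then flip the case of every letter.
Starting from "NpWPLhbPv": after the first operation, "PLhbPv"; after the second, "plHBpV".
(Check on "jkrQkZeeaTDeLV": → "QkZeeaTDeLV" → "qKzEEAtdElv" ✓)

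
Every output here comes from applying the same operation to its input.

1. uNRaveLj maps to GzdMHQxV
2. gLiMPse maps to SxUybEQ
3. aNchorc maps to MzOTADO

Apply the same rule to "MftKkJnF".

yRFwWvZr

The pattern: shift every letter 12 places forward in the alphabet (wrapping around), then flip the case of every letter.
"MftKkJnF" → "YrfWwVzR" → "yRFwWvZr".
(Check on "aNchorc": → "mZotado" → "MzOTADO" ✓)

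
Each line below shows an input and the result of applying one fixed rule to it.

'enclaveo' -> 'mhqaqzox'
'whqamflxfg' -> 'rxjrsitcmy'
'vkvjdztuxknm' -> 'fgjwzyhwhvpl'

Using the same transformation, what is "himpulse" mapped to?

gxeqtuyb

Each output is the input with this applied: shift every letter 12 places forward in the alphabet (wrapping around), then swap the front and back halves of the string.
For "himpulse", step one produces "tuybgxeq"; step two turns that into "gxeqtuyb".
(Check on "vkvjdztuxknm": → "hwhvplfgjwzy" → "fgjwzyhwhvpl" ✓)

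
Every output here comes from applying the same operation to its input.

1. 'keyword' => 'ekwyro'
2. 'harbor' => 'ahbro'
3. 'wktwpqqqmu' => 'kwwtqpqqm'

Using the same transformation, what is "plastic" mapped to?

lpsait

The pattern: delete the last character, then swap each adjacent pair of characters (1↔2, 3↔4, ...).
Working it through for "plastic": intermediate "plasti", final "lpsait".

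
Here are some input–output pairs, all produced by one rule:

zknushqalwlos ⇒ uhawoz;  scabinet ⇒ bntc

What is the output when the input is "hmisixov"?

The transformation: move the first 2 characters to the end (rotate left by 2), then keep every other character starting from the second (positions 2nd, 4th, 6th, ...).
"hmisixov" → "isixovhm" → "sxvm".
(Check on "scabinet": → "abinetsc" → "bntc" ✓)

sxvm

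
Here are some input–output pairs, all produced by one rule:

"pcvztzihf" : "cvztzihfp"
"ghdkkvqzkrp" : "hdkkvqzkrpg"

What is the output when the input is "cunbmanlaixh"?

unbmanlaixhc

In each case the input is transformed by: move the first character to the end.
Doing the same to "cunbmanlaixh": "unbmanlaixhc".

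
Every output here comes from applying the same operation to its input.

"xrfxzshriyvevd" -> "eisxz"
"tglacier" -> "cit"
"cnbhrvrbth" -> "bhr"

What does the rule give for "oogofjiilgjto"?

gilo

The pattern: sort the characters into alphabetical order, then keep one character in every 3, starting at position 2 (positions 2nd, 5th, 8th, ...).
Doing the same to "oogofjiilgjto": "gilo".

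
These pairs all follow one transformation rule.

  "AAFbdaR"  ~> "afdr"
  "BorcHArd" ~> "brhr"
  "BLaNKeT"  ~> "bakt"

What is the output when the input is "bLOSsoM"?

bosm

Rule — keep every other character starting from the first (positions 1st, 3rd, 5th, ...), then convert every letter to lowercase.
Starting from "bLOSsoM": after the first operation, "bOsM"; after the second, "bosm".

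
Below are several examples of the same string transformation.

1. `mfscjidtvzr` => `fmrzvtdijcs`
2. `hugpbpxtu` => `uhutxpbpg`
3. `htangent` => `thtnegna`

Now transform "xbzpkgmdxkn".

Looking at the pairs, the operation is to move the first 2 characters to the end (rotate left by 2), then reverse the string.
For "xbzpkgmdxkn", step one produces "zpkgmdxknxb"; step two turns that into "bxnkxdmgkpz".

bxnkxdmgkpz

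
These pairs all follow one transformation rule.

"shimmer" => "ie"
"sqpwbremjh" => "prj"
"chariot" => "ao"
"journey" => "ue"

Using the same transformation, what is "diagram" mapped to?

The transformation: keep one character in every 3, starting at position 3 (positions 3rd, 6th, 9th, ...).
"diagram" → "aa".

aa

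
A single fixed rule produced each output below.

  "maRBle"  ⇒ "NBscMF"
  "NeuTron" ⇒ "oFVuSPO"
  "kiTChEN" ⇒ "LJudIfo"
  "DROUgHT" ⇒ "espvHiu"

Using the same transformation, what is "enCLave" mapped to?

FOdmBWF

In each case the input is transformed by: shift every letter 1 place forward in the alphabet (wrapping around), then flip the case of every letter.
"enCLave" → "FOdmBWF".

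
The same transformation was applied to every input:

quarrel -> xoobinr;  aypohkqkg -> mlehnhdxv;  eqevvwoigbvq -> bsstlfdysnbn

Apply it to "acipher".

fmeboxz

Looking at the pairs, the operation is to move the first 2 characters to the end (rotate left by 2), then shift every letter 3 places backward in the alphabet (wrapping around).
"acipher" → "ipherac" → "fmeboxz".
(Check on "quarrel": → "arrelqu" → "xoobinr" ✓)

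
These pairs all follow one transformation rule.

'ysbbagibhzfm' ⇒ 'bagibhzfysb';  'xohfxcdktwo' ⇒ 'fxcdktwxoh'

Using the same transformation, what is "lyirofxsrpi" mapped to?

The transformation: delete the last character, then move the first 3 characters to the end (rotate left by 3).
On "lyirofxsrpi": the first step gives "lyirofxsrp", and the second then gives "rofxsrplyi".
(Check on "xohfxcdktwo": → "xohfxcdktw" → "fxcdktwxoh" ✓)

rofxsrplyi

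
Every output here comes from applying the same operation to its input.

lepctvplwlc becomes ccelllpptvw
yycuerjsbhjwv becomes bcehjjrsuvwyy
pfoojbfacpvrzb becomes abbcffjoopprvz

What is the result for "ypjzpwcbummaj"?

The pattern: sort the characters into alphabetical order.
"ypjzpwcbummaj" → "abcjjmmppuwyz".

abcjjmmppuwyz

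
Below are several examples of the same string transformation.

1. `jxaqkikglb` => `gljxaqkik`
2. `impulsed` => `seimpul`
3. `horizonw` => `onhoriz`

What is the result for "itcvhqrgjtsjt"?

Rule — delete the last character, then move the last 2 characters to the front (rotate right by 2).
Working it through for "itcvhqrgjtsjt": intermediate "itcvhqrgjtsj", final "sjitcvhqrgjt".

sjitcvhqrgjt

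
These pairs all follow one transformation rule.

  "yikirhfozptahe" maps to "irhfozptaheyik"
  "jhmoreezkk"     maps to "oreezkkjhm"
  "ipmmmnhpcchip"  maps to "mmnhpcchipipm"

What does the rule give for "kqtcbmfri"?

cbmfrikqt

Rule — move the first 3 characters to the end (rotate left by 3).
Doing the same to "kqtcbmfri": "cbmfrikqt".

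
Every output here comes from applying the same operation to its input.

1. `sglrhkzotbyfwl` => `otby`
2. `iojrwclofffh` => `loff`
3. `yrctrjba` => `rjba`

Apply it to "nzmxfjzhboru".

The rule is to swap the front and back halves of the string, then keep only the first 4 characters.
Starting from "nzmxfjzhboru": after the first operation, "zhborunzmxfj"; after the second, "zhbo".

zhbo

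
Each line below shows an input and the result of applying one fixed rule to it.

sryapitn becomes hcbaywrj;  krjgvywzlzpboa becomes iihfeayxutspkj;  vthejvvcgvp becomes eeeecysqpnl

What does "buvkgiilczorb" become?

iedaxutrrplkk

The rule is to sort the characters into reverse alphabetical order, then shift every letter 9 places forward in the alphabet (wrapping around).
Working it through for "buvkgiilczorb": intermediate "zvurolkiigcbb", final "iedaxutrrplkk".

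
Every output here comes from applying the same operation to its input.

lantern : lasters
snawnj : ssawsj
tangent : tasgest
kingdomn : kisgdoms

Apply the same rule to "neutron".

seutros

Each output is the input with this applied: replace every "n" with "s".
"neutron" → "seutros".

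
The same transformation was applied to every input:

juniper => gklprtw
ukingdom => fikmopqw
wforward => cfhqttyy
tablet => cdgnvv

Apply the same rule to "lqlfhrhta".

chjjnnstv

What's happening: sort the characters into alphabetical order, then shift every letter 2 places forward in the alphabet (wrapping around).
On "lqlfhrhta": the first step gives "afhhllqrt", and the second then gives "chjjnnstv".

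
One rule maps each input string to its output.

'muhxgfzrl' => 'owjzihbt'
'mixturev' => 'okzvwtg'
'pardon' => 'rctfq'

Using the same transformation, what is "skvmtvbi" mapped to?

umxovxd

Rule — shift every letter 2 places forward in the alphabet (wrapping around), then delete the last character.
Doing the same to "skvmtvbi": "umxovxd".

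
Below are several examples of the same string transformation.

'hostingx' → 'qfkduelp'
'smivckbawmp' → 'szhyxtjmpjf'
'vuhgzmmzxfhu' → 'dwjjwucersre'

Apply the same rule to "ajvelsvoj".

bipslgxgs

The transformation: shift every letter 3 places backward in the alphabet (wrapping around), then move the first 3 characters to the end (rotate left by 3).
Starting from "ajvelsvoj": after the first operation, "xgsbipslg"; after the second, "bipslgxgs".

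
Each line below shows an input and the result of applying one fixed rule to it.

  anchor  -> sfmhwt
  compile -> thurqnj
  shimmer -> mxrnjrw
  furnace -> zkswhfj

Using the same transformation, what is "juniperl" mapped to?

The rule is to swap each adjacent pair of characters (1↔2, 3↔4, ...), then shift every letter 5 places forward in the alphabet (wrapping around).
Starting from "juniperl": after the first operation, "ujineplr"; after the second, "zonsjuqw".

zonsjuqw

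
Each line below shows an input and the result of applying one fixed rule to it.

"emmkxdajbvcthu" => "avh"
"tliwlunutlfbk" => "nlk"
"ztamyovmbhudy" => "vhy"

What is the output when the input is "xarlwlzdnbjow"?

The transformation: keep one character in every 3, starting at position 1 (positions 1st, 4th, 7th, ...), then delete the first 2 characters.
For "xarlwlzdnbjow", step one produces "xlzbw"; step two turns that into "zbw".

zbw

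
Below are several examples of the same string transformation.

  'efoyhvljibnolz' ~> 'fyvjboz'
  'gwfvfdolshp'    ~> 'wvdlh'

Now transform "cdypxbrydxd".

dpbyx

Rule — keep every other character starting from the second (positions 2nd, 4th, 6th, ...).
"cdypxbrydxd" → "dpbyx".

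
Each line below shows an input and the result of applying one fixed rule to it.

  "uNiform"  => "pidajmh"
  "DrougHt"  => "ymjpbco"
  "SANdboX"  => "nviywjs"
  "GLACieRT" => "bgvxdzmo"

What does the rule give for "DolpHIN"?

yjgkcdi

In each case the input is transformed by: shift every letter 5 places backward in the alphabet (wrapping around), then convert every letter to lowercase.
Applying both steps to "DolpHIN": "YjgkCDI", then "yjgkcdi".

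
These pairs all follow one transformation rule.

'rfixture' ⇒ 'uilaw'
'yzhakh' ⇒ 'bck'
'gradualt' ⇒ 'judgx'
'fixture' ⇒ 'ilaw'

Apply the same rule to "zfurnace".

In each case the input is transformed by: shift every letter 3 places forward in the alphabet (wrapping around), then delete the last 3 characters.
"zfurnace" → "cixuqdfh" → "cixuq".

cixuq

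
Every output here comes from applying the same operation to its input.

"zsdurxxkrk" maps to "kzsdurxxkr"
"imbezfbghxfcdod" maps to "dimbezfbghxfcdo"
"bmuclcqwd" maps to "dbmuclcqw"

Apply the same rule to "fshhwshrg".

Each output is the input with this applied: move the last character to the front.
Applying that to "fshhwshrg" gives "gfshhwshr".

gfshhwshr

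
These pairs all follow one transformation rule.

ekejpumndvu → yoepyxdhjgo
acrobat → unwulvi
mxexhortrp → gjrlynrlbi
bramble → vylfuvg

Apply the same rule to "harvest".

The rule is to take characters alternately from the front and the back (1st, last, 2nd, 2nd-last, ...), then shift every letter 6 places backward in the alphabet (wrapping around).
Starting from "harvest": after the first operation, "htasrev"; after the second, "bnumlyp".
(Check on "acrobat": → "atcarbo" → "unwulvi" ✓)

bnumlyp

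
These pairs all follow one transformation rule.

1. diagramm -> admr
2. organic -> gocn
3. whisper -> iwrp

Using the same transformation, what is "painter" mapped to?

iprt

Rule — keep every other character starting from the first (positions 1st, 3rd, 5th, ...), then swap each adjacent pair of characters (1↔2, 3↔4, ...).
Doing the same to "painter": "iprt".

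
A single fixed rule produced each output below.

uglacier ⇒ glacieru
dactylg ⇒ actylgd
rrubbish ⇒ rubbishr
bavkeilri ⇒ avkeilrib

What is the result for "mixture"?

ixturem

What's happening: move the first character to the end.
"mixture" → "ixturem".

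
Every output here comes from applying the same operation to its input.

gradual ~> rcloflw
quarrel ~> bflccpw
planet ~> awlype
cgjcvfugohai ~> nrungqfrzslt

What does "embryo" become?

pxmcjz

The transformation: shift every letter 11 places forward in the alphabet (wrapping around).
On "embryo" that produces "pxmcjz".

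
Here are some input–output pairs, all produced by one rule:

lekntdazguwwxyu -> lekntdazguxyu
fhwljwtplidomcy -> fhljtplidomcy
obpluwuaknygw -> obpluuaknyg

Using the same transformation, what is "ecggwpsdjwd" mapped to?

The transformation: remove every "w".
For "ecggwpsdjwd" the result is "ecggpsdjd".

ecggpsdjd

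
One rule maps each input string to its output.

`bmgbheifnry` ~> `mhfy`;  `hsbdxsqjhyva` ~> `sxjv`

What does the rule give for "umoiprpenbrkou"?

The rule is to keep one character in every 3, starting at position 2 (positions 2nd, 5th, 8th, ...).
On "umoiprpenbrkou" that produces "mperu".

mperu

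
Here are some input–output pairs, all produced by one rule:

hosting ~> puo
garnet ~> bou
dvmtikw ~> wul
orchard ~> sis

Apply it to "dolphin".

The transformation: shift every letter 1 place forward in the alphabet (wrapping around), then keep every other character starting from the second (positions 2nd, 4th, 6th, ...).
Working it through for "dolphin": intermediate "epmqijo", final "pqj".
(Check on "garnet": → "hbsofu" → "bou" ✓)

pqj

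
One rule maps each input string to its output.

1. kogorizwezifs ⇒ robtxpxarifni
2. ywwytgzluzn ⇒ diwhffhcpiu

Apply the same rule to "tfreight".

pqccoanr

The transformation: shift every letter 9 places forward in the alphabet (wrapping around), then move the last 3 characters to the front (rotate right by 3).
For "tfreight", step one produces "coanrpqc"; step two turns that into "pqccoanr".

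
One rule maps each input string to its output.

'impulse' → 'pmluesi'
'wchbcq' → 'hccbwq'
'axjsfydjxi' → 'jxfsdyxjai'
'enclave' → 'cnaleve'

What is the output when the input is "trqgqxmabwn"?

Looking at the pairs, the operation is to move the first character to the end, then swap each adjacent pair of characters (1↔2, 3↔4, ...).
So "trqgqxmabwn" becomes "qrqgmxbanwt".
(Check on "wchbcq": → "chbcqw" → "hccbwq" ✓)

qrqgmxbanwt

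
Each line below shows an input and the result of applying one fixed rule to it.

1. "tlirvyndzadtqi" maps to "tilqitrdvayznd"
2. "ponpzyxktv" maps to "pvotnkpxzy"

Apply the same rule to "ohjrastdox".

oxhojdrtas

The rule is to take characters alternately from the front and the back (1st, last, 2nd, 2nd-last, ...).
So "ohjrastdox" becomes "oxhojdrtas".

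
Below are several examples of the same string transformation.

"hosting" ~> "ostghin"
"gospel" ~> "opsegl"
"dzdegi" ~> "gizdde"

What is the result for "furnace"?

The rule is to sort the characters into alphabetical order, then move the last 3 characters to the front (rotate right by 3).
On "furnace": the first step gives "acefnru", and the second then gives "nruacef".
(Check on "hosting": → "ghinost" → "ostghin" ✓)

nruacef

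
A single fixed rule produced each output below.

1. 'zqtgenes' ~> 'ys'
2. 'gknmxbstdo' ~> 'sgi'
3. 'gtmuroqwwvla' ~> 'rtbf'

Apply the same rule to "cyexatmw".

Each output is the input with this applied: shift every letter 5 places forward in the alphabet (wrapping around), then keep one character in every 3, starting at position 3 (positions 3rd, 6th, 9th, ...).
Working it through for "cyexatmw": intermediate "hdjcfyrb", final "jy".

jy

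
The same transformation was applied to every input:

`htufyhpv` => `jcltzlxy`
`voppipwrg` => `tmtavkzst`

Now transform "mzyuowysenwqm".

The rule is to shift every letter 4 places forward in the alphabet (wrapping around), then move the first 3 characters to the end (rotate left by 3).
Applying both steps to "mzyuowysenwqm": "qdcysacwirauq", then "ysacwirauqqdc".

ysacwirauqqdc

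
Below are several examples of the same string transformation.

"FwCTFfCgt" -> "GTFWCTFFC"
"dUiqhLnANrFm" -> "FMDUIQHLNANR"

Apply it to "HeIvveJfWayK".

YKHEIVVEJFWA

Rule — move the last 2 characters to the front (rotate right by 2), then convert every letter to uppercase.
Starting from "HeIvveJfWayK": after the first operation, "yKHeIvveJfWa"; after the second, "YKHEIVVEJFWA".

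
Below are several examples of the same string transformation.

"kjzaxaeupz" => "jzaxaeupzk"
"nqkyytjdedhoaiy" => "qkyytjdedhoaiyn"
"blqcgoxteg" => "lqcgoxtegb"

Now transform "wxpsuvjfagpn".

xpsuvjfagpnw

Each output is the input with this applied: move the first character to the end.
On "wxpsuvjfagpn" that produces "xpsuvjfagpnw".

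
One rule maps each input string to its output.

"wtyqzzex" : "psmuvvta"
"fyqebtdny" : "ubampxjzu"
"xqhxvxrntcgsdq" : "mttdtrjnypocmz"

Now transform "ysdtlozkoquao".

oupzkhgvmkwqk

Rule — shift every letter 4 places backward in the alphabet (wrapping around), then swap each adjacent pair of characters (1↔2, 3↔4, ...).
Applying both steps to "ysdtlozkoquao": "uozphkvgkmqwk", then "oupzkhgvmkwqk".
(Check on "fyqebtdny": → "bumaxpzju" → "ubampxjzu" ✓)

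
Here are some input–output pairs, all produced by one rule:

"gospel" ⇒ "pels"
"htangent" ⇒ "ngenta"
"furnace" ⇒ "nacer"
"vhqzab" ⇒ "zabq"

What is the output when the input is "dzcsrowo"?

The rule is to delete the first 2 characters, then move the first character to the end.
For "dzcsrowo", step one produces "csrowo"; step two turns that into "srowoc".

srowoc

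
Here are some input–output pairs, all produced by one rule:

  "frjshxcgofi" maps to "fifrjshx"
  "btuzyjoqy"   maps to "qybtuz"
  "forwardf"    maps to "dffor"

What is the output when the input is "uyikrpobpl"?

pluyikr

The transformation: move the last 2 characters to the front (rotate right by 2), then delete the last 3 characters.
On "uyikrpobpl": the first step gives "pluyikrpob", and the second then gives "pluyikr".
(Check on "frjshxcgofi": → "fifrjshxcgo" → "fifrjshx" ✓)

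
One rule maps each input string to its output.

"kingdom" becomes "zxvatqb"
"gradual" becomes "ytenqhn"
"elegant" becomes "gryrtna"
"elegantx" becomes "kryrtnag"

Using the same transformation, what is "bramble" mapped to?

The rule is to move the last character to the front, then shift every letter 13 places forward in the alphabet (wrapping around) — i.e. ROT13.
Applying that to "bramble" gives "roenzoy".

roenzoy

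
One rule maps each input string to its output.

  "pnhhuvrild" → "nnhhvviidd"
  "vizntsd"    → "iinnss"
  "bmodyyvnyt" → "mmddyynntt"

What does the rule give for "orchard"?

rrhhrr

Each output is the input with this applied: keep every other character starting from the second (positions 2nd, 4th, 6th, ...), then double every character.
For "orchard", step one produces "rhr"; step two turns that into "rrhhrr".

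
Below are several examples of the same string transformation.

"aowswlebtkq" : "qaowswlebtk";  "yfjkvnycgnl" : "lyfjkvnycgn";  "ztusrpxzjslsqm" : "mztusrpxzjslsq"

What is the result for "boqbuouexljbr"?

rboqbuouexljb

Rule — move the last character to the front.
Doing the same to "boqbuouexljbr": "rboqbuouexljb".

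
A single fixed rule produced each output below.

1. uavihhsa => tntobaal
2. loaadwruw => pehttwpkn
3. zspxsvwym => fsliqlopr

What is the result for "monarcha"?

tfhgtkva

What's happening: move the last character to the front, then shift every letter 7 places backward in the alphabet (wrapping around).
"monarcha" → "amonarch" → "tfhgtkva".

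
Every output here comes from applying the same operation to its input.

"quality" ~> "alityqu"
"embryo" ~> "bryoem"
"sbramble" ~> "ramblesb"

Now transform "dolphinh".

The rule is to move the first 2 characters to the end (rotate left by 2).
So "dolphinh" becomes "lphinhdo".

lphinhdo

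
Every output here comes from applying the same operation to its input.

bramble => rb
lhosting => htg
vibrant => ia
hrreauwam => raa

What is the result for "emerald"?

ma

The rule is to keep one character in every 3, starting at position 2 (positions 2nd, 5th, 8th, ...).
Applying that to "emerald" gives "ma".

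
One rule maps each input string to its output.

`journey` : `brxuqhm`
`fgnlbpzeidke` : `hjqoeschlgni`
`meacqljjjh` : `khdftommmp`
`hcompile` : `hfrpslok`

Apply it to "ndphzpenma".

The pattern: swap the first and last characters, then shift every letter 3 places forward in the alphabet (wrapping around).
On "ndphzpenma": the first step gives "adphzpenmn", and the second then gives "dgskcshqpq".

dgskcshqpq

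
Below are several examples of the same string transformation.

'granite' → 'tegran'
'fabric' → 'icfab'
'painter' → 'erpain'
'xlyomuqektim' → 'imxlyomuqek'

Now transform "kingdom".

omking

Each output is the input with this applied: move the last 2 characters to the front (rotate right by 2), then delete the last character.
For "kingdom", step one produces "omkingd"; step two turns that into "omking".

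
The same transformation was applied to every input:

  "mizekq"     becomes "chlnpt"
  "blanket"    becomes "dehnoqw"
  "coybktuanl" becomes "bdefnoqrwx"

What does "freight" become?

hijkluw

The transformation: shift every letter 3 places forward in the alphabet (wrapping around), then sort the characters into alphabetical order.
On "freight": the first step gives "iuhljkw", and the second then gives "hijkluw".
(Check on "coybktuanl": → "frbenwxdqo" → "bdefnoqrwx" ✓)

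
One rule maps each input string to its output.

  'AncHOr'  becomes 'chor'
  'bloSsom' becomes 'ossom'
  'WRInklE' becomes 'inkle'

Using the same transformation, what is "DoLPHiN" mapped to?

Rule — delete the first 2 characters, then convert every letter to lowercase.
On "DoLPHiN" that produces "lphin".

lphin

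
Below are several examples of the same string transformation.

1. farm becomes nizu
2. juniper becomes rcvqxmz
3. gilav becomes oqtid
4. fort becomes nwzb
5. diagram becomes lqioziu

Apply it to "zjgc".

Each output is the input with this applied: shift every letter 8 places forward in the alphabet (wrapping around).
So "zjgc" becomes "hrok".

hrok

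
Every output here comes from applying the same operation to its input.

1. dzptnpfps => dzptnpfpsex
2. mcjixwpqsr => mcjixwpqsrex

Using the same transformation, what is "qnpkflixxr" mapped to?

In each case the input is transformed by: append "ex".
For "qnpkflixxr" the result is "qnpkflixxrex".

qnpkflixxrex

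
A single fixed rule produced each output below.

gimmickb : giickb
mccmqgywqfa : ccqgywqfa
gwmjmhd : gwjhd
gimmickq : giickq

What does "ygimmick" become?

The transformation: remove every "m".
For "ygimmick" the result is "ygiick".

ygiick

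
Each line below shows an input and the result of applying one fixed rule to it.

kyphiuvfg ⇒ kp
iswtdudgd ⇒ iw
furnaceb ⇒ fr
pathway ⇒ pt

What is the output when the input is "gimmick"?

In each case the input is transformed by: keep every other character starting from the first (positions 1st, 3rd, 5th, ...), then keep only the first 2 characters.
For "gimmick", step one produces "gmik"; step two turns that into "gm".

gm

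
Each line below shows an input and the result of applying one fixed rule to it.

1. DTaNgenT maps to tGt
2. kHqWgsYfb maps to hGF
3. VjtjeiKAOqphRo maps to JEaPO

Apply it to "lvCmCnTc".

VcC

The pattern: keep one character in every 3, starting at position 2 (positions 2nd, 5th, 8th, ...), then flip the case of every letter.
On "lvCmCnTc": the first step gives "vCc", and the second then gives "VcC".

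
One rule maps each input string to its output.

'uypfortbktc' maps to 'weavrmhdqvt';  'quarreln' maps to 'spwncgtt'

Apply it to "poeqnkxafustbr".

rtqdgvsupwmhzc

The pattern: shift every letter 2 places forward in the alphabet (wrapping around), then take characters alternately from the front and the back (1st, last, 2nd, 2nd-last, ...).
Applying both steps to "poeqnkxafustbr": "rqgspmzchwuvdt", then "rtqdgvsupwmhzc".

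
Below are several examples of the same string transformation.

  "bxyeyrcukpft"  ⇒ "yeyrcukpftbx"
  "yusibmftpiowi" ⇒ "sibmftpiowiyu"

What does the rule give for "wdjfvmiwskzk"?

The transformation: move the first 2 characters to the end (rotate left by 2).
Applying that to "wdjfvmiwskzk" gives "jfvmiwskzkwd".

jfvmiwskzkwd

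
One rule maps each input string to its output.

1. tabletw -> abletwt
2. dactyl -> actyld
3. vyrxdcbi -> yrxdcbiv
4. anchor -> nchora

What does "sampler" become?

Each output is the input with this applied: move the first character to the end.
Doing the same to "sampler": "amplers".

amplers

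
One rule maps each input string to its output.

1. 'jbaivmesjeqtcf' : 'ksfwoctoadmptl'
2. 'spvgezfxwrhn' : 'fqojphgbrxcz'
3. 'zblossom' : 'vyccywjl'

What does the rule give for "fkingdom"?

Each output is the input with this applied: shift every letter 10 places forward in the alphabet (wrapping around), then move the first 2 characters to the end (rotate left by 2).
For "fkingdom", step one produces "pusxqnyw"; step two turns that into "sxqnywpu".

sxqnywpu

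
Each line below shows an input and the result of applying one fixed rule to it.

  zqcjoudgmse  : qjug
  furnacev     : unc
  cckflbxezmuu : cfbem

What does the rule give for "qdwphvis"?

dpv

The pattern: delete the last 2 characters, then keep every other character starting from the second (positions 2nd, 4th, 6th, ...).
For "qdwphvis", step one produces "qdwphv"; step two turns that into "dpv".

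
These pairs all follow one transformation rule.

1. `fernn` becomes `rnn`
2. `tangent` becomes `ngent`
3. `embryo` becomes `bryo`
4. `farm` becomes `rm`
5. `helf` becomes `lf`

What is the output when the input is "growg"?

The rule is to delete the first 2 characters.
Applying that to "growg" gives "owg".

owg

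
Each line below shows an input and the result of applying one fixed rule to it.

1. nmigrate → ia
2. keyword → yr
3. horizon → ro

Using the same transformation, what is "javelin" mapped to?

Looking at the pairs, the operation is to keep one character in every 3, starting at position 3 (positions 3rd, 6th, 9th, ...).
On "javelin" that produces "vi".

vi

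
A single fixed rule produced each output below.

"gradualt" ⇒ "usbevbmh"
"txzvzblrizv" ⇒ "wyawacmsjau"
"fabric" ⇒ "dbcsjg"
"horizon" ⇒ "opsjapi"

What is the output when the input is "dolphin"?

The transformation: shift every letter 1 place forward in the alphabet (wrapping around), then swap the first and last characters.
Doing the same to "dolphin": "opmqije".
(Check on "fabric": → "gbcsjd" → "dbcsjg" ✓)

opmqije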